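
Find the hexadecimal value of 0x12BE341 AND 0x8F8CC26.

0x028C000

AND each hex digit independently (no carries):
  1&8=0, 2&F=2, B&8=8, E&C=C, 3&C=0, 4&2=0, 1&6=0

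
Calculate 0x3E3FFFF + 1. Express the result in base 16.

0x3E40000

The trailing 4 digits are F (max in base 16), so adding 1 cascades: they roll to 0 and the next digit up increments.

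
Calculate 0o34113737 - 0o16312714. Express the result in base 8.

Subtract column by column in base 8:
  7-4 → 3
  3-1 → 2
  7-7 → 0
  3-2 → 1
  1-1 → 0
  1-3 → 6 (borrow)
  4-6-1 → 5 (borrow)
  3-1-1 → 1

0o15601023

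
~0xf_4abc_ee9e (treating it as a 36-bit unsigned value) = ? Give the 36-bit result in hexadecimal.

Each hex digit d becomes f−d:
  f→0, 4→b, a→5, b→4, c→3, e→1, e→1, 9→6, e→1

0x0b5431161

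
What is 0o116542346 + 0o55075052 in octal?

Add column by column in base 8, right to left:
  6+2 = 0 carry 1
  4+5+1 = 2 carry 1
  3+0+1 = 4
  2+5 = 7
  4+7 = 3 carry 1
  5+0+1 = 6
  6+5 = 3 carry 1
  1+5+1 = 7
  1+0 = 1

0o173637420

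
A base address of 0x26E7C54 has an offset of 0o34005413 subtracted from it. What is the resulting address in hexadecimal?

0x1FE7149

0o34005413 = 0x700B0B in hexadecimal.
Subtract column by column in base 16:
  4-B → 9 (borrow)
  5-0-1 → 4
  C-B → 1
  7-0 → 7
  E-0 → E
  6-7 → F (borrow)
  2-0-1 → 1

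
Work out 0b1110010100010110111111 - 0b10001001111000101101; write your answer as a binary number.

0b1100001010011110010010

Subtract column by column in base 2:
  1-1 → 0
  1-0 → 1
  1-1 → 0
  1-1 → 0
  1-0 → 1
  1-1 → 0
  0-0 → 0
  1-0 → 1
  1-0 → 1
  0-1 → 1 (borrow)
  1-1-1 → 1 (borrow)
  0-1-1 → 0 (borrow)
  0-1-1 → 0 (borrow)
  0-0-1 → 1 (borrow)
  1-0-1 → 0
  0-1 → 1 (borrow)
  1-0-1 → 0
  0-0 → 0
  0-0 → 0
  1-1 → 0
  1-0 → 1
  1-0 → 1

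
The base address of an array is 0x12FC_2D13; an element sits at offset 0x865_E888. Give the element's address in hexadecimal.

0x1B62159B

Add column by column in base 16, right to left:
  3+8 = B
  1+8 = 9
  D+8 = 5 carry 1
  2+E+1 = 1 carry 1
  C+5+1 = 2 carry 1
  F+6+1 = 6 carry 1
  2+8+1 = B
  1+0 = 1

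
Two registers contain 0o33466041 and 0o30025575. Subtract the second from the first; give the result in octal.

0o3440244

Subtract column by column in base 8:
  1-5 → 4 (borrow)
  4-7-1 → 4 (borrow)
  0-5-1 → 2 (borrow)
  6-5-1 → 0
  6-2 → 4
  4-0 → 4
  3-0 → 3
  3-3 → 0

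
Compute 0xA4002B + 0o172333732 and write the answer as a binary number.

0b10100011011011100000000101

0xA4002B = 0b101001000000000000101011 in binary.
0o172333732 = 0b1111010011011011111011010 in binary.
Add column by column in base 2, right to left:
  1+0 = 1
  1+1 = 0 carry 1
  0+0+1 = 1
  1+1 = 0 carry 1
  0+1+1 = 0 carry 1
  1+0+1 = 0 carry 1
  0+1+1 = 0 carry 1
  0+1+1 = 0 carry 1
  0+1+1 = 0 carry 1
  0+1+1 = 0 carry 1
  0+1+1 = 0 carry 1
  0+0+1 = 1
  0+1 = 1
  0+1 = 1
  0+0 = 0
  0+1 = 1
  0+1 = 1
  0+0 = 0
  1+0 = 1
  0+1 = 1
  0+0 = 0
  1+1 = 0 carry 1
  0+1+1 = 0 carry 1
  1+1+1 = 1 carry 1
  0+1+1 = 0 carry 1
  final carry 1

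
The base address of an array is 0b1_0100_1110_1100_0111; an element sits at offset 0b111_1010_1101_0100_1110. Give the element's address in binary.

0b10001111110000010101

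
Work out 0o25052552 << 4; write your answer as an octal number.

0o521253240

4 bits is not a whole number of base-8 digits; in binary: 10101000101010101101010 << 4 = 101010001010101011010100000.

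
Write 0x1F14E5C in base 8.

0o174247134

Expand each hex digit to 4 bits: 1=0001 F=1111 1=0001 4=0100 E=1110 5=0101 C=1100.
Group the bits in threes: 001 111 100 010 100 111 001 011 100 → 174247134.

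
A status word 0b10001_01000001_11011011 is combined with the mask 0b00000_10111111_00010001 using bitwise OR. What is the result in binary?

0b100011111111111011011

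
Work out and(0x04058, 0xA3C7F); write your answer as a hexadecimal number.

AND each hex digit independently (no carries):
  0&A=0, 4&3=0, 0&C=0, 5&7=5, 8&F=8

0x00058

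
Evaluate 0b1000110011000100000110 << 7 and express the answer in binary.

Left shift by 7: append 7 zero bits.

0b10001100110001000001100000000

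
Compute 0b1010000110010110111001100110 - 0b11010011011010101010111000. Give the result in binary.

0b110110010111100001110101110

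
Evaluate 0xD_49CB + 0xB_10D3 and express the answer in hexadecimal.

0x185A9E

Add column by column in base 16, right to left:
  B+3 = E
  C+D = 9 carry 1
  9+0+1 = A
  4+1 = 5
  D+B = 8 carry 1
  final carry 1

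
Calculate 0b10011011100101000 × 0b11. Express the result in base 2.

0b111010010101111000

Multiply each base-2 digit by 3, carrying:
  0×3 = 0 → write 0
  0×3 = 0 → write 0
  0×3 = 0 → write 0
  1×3 = 3 → write 1 carry 1
  0×3+1 = 1 → write 1
  1×3 = 3 → write 1 carry 1
  0×3+1 = 1 → write 1
  0×3 = 0 → write 0
  1×3 = 3 → write 1 carry 1
  1×3+1 = 4 → write 0 carry 2
  1×3+2 = 5 → write 1 carry 2
  0×3+2 = 2 → write 0 carry 1
  1×3+1 = 4 → write 0 carry 2
  1×3+2 = 5 → write 1 carry 2
  0×3+2 = 2 → write 0 carry 1
  0×3+1 = 1 → write 1
  1×3 = 3 → write 1 carry 1
  remaining carry: 1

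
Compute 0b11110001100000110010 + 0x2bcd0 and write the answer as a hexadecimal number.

0x11d502

0b11110001100000110010 = 0xf1832 in hexadecimal.
Add column by column in base 16, right to left:
  2+0 = 2
  3+d = 0 carry 1
  8+c+1 = 5 carry 1
  1+b+1 = d
  f+2 = 1 carry 1
  final carry 1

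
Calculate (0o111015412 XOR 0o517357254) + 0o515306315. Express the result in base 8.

0o1123651163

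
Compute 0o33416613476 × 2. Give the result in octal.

Multiply each base-8 digit by 2, carrying:
  6×2 = 12 → write 4 carry 1
  7×2+1 = 15 → write 7 carry 1
  4×2+1 = 9 → write 1 carry 1
  3×2+1 = 7 → write 7
  1×2 = 2 → write 2
  6×2 = 12 → write 4 carry 1
  6×2+1 = 13 → write 5 carry 1
  1×2+1 = 3 → write 3
  4×2 = 8 → write 0 carry 1
  3×2+1 = 7 → write 7
  3×2 = 6 → write 6

0o67035427174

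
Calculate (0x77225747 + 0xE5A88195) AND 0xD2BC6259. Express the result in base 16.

0x50884058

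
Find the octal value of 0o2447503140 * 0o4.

0o12236414600

Multiply each base-8 digit by 4, carrying:
  0×4 = 0 → write 0
  4×4 = 16 → write 0 carry 2
  1×4+2 = 6 → write 6
  3×4 = 12 → write 4 carry 1
  0×4+1 = 1 → write 1
  5×4 = 20 → write 4 carry 2
  7×4+2 = 30 → write 6 carry 3
  4×4+3 = 19 → write 3 carry 2
  4×4+2 = 18 → write 2 carry 2
  2×4+2 = 10 → write 2 carry 1
  remaining carry: 1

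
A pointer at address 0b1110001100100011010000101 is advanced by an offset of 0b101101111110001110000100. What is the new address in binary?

0b10011111100010101000001001

Add column by column in base 2, right to left:
  1+0 = 1
  0+0 = 0
  1+1 = 0 carry 1
  0+0+1 = 1
  0+0 = 0
  0+0 = 0
  0+0 = 0
  1+1 = 0 carry 1
  0+1+1 = 0 carry 1
  1+1+1 = 1 carry 1
  1+0+1 = 0 carry 1
  0+0+1 = 1
  0+0 = 0
  0+1 = 1
  1+1 = 0 carry 1
  0+1+1 = 0 carry 1
  0+1+1 = 0 carry 1
  1+1+1 = 1 carry 1
  1+1+1 = 1 carry 1
  0+0+1 = 1
  0+1 = 1
  0+1 = 1
  1+0 = 1
  1+1 = 0 carry 1
  1+0+1 = 0 carry 1
  final carry 1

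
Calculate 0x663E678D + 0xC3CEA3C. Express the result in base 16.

0x727B51C9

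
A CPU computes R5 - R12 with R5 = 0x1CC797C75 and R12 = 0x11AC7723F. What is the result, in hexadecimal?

0xB1B20A36

Subtract column by column in base 16:
  5-F → 6 (borrow)
  7-3-1 → 3
  C-2 → A
  7-7 → 0
  9-7 → 2
  7-C → B (borrow)
  C-A-1 → 1
  C-1 → B
  1-1 → 0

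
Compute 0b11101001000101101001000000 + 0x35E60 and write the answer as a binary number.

0b11101001111011100010100000

0x35E60 = 0b110101111001100000 in binary.
Add column by column in base 2, right to left:
  0+0 = 0
  0+0 = 0
  0+0 = 0
  0+0 = 0
  0+0 = 0
  0+1 = 1
  1+1 = 0 carry 1
  0+0+1 = 1
  0+0 = 0
  1+1 = 0 carry 1
  0+1+1 = 0 carry 1
  1+1+1 = 1 carry 1
  1+1+1 = 1 carry 1
  0+0+1 = 1
  1+1 = 0 carry 1
  0+0+1 = 1
  0+1 = 1
  0+1 = 1
  1+0 = 1
  0+0 = 0
  0+0 = 0
  1+0 = 1
  0+0 = 0
  1+0 = 1
  1+0 = 1
  1+0 = 1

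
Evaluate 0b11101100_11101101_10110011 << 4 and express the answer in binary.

Left shift by 4: append 4 zero bits.

0b1110110011101101101100110000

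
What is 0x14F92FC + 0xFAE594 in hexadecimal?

Add column by column in base 16, right to left:
  C+4 = 0 carry 1
  F+9+1 = 9 carry 1
  2+5+1 = 8
  9+E = 7 carry 1
  F+A+1 = A carry 1
  4+F+1 = 4 carry 1
  1+0+1 = 2

0x24A7890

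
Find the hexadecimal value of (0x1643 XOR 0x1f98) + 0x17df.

First 0x1643 XOR 0x1f98 = 0x09db.
Add column by column in base 16, right to left:
  b+f = a carry 1
  d+d+1 = b carry 1
  9+7+1 = 1 carry 1
  0+1+1 = 2

0x21ba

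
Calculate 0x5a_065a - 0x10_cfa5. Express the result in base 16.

Subtract column by column in base 16:
  a-5 → 5
  5-a → b (borrow)
  6-f-1 → 6 (borrow)
  0-c-1 → 3 (borrow)
  a-0-1 → 9
  5-1 → 4

0x4936b5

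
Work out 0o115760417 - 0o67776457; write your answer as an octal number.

0o25761740

Subtract column by column in base 8:
  7-7 → 0
  1-5 → 4 (borrow)
  4-4-1 → 7 (borrow)
  0-6-1 → 1 (borrow)
  6-7-1 → 6 (borrow)
  7-7-1 → 7 (borrow)
  5-7-1 → 5 (borrow)
  1-6-1 → 2 (borrow)
  1-0-1 → 0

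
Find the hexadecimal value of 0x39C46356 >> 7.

0x7388C6

7 bits is not a whole number of base-16 digits; in binary: 111001110001000110001101010110 >> 7 = 11100111000100011000110.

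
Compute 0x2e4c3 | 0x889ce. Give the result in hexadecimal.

0xaedcf

OR each hex digit independently (no carries):
  2|8=a, e|8=e, 4|9=d, c|c=c, 3|e=f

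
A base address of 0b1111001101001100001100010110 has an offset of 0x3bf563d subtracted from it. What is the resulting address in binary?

0b1011011101010110110011011001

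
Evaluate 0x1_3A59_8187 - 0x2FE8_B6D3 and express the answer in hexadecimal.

0x10A70CAB4

Subtract column by column in base 16:
  7-3 → 4
  8-D → B (borrow)
  1-6-1 → A (borrow)
  8-B-1 → C (borrow)
  9-8-1 → 0
  5-E → 7 (borrow)
  A-F-1 → A (borrow)
  3-2-1 → 0
  1-0 → 1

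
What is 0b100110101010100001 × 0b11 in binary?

Multiply each base-2 digit by 3, carrying:
  1×3 = 3 → write 1 carry 1
  0×3+1 = 1 → write 1
  0×3 = 0 → write 0
  0×3 = 0 → write 0
  0×3 = 0 → write 0
  1×3 = 3 → write 1 carry 1
  0×3+1 = 1 → write 1
  1×3 = 3 → write 1 carry 1
  0×3+1 = 1 → write 1
  1×3 = 3 → write 1 carry 1
  0×3+1 = 1 → write 1
  1×3 = 3 → write 1 carry 1
  0×3+1 = 1 → write 1
  1×3 = 3 → write 1 carry 1
  1×3+1 = 4 → write 0 carry 2
  0×3+2 = 2 → write 0 carry 1
  0×3+1 = 1 → write 1
  1×3 = 3 → write 1 carry 1
  remaining carry: 1

0b1110011111111100011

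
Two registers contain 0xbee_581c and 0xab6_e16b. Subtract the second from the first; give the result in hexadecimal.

0x13776b1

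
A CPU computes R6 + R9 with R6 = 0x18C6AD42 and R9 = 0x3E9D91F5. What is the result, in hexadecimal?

0x57643F37

Add column by column in base 16, right to left:
  2+5 = 7
  4+F = 3 carry 1
  D+1+1 = F
  A+9 = 3 carry 1
  6+D+1 = 4 carry 1
  C+9+1 = 6 carry 1
  8+E+1 = 7 carry 1
  1+3+1 = 5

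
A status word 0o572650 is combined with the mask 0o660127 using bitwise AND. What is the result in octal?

0o460000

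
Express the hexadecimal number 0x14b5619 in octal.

Expand each hex digit to 4 bits: 1=0001 4=0100 b=1011 5=0101 6=0110 1=0001 9=1001.
Group the bits in threes: 001 010 010 110 101 011 000 011 001 → 122653031.

0o122653031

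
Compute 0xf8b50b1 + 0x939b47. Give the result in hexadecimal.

0x101eebf8

Add column by column in base 16, right to left:
  1+7 = 8
  b+4 = f
  0+b = b
  5+9 = e
  b+3 = e
  8+9 = 1 carry 1
  f+0+1 = 0 carry 1
  final carry 1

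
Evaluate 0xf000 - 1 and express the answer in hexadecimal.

0xefff

The trailing 3 digits are 0, so subtracting 1 borrows through: they become F and the next digit up decrements.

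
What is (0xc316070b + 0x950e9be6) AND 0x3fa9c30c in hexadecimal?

Add column by column in base 16, right to left:
  b+6 = 1 carry 1
  0+e+1 = f
  7+b = 2 carry 1
  0+9+1 = a
  6+e = 4 carry 1
  1+0+1 = 2
  3+5 = 8
  c+9 = 5 carry 1
  final carry 1
Sum = 0x15824a2f1; now AND with 0x3fa9c30c:
  1&0=0, 5&3=1, 8&f=8, 2&a=2, 4&9=0, a&c=8, 2&3=2, f&0=0, 1&c=0

0x18208200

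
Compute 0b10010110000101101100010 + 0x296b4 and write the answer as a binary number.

0b10011011010001000010110

0x296b4 = 0b101001011010110100 in binary.
Add column by column in base 2, right to left:
  0+0 = 0
  1+0 = 1
  0+1 = 1
  0+0 = 0
  0+1 = 1
  1+1 = 0 carry 1
  1+0+1 = 0 carry 1
  0+1+1 = 0 carry 1
  1+0+1 = 0 carry 1
  1+1+1 = 1 carry 1
  0+1+1 = 0 carry 1
  1+0+1 = 0 carry 1
  0+1+1 = 0 carry 1
  0+0+1 = 1
  0+0 = 0
  0+1 = 1
  1+0 = 1
  1+1 = 0 carry 1
  0+0+1 = 1
  1+0 = 1
  0+0 = 0
  0+0 = 0
  1+0 = 1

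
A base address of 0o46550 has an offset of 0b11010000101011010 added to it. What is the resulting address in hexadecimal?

0o46550 = 0x4d68 in hexadecimal.
0b11010000101011010 = 0x1a15a in hexadecimal.
Add column by column in base 16, right to left:
  8+a = 2 carry 1
  6+5+1 = c
  d+1 = e
  4+a = e
  0+1 = 1

0x1eec2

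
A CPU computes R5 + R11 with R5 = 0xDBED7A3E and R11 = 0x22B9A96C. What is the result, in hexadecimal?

Add column by column in base 16, right to left:
  E+C = A carry 1
  3+6+1 = A
  A+9 = 3 carry 1
  7+A+1 = 2 carry 1
  D+9+1 = 7 carry 1
  E+B+1 = A carry 1
  B+2+1 = E
  D+2 = F

0xFEA723AA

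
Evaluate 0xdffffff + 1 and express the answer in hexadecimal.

The trailing 6 digits are F (max in base 16), so adding 1 cascades: they roll to 0 and the next digit up increments.

0xe000000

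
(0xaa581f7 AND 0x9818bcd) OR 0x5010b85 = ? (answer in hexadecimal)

0xd818bc5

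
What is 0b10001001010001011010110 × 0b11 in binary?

Multiply each base-2 digit by 3, carrying:
  0×3 = 0 → write 0
  1×3 = 3 → write 1 carry 1
  1×3+1 = 4 → write 0 carry 2
  0×3+2 = 2 → write 0 carry 1
  1×3+1 = 4 → write 0 carry 2
  0×3+2 = 2 → write 0 carry 1
  1×3+1 = 4 → write 0 carry 2
  1×3+2 = 5 → write 1 carry 2
  0×3+2 = 2 → write 0 carry 1
  1×3+1 = 4 → write 0 carry 2
  0×3+2 = 2 → write 0 carry 1
  0×3+1 = 1 → write 1
  0×3 = 0 → write 0
  1×3 = 3 → write 1 carry 1
  0×3+1 = 1 → write 1
  1×3 = 3 → write 1 carry 1
  0×3+1 = 1 → write 1
  0×3 = 0 → write 0
  1×3 = 3 → write 1 carry 1
  0×3+1 = 1 → write 1
  0×3 = 0 → write 0
  0×3 = 0 → write 0
  1×3 = 3 → write 1 carry 1
  remaining carry: 1

0b110011011110100010000010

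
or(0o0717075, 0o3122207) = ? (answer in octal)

OR each oct digit independently (no carries):
  0|3=3, 7|1=7, 1|2=3, 7|2=7, 0|2=2, 7|0=7, 5|7=7

0o3737277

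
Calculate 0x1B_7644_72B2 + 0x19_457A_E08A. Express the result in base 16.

0x34BBBF533C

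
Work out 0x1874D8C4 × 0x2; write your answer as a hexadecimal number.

0x30E9B188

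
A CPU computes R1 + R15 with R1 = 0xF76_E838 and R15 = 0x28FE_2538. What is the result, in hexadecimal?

Add column by column in base 16, right to left:
  8+8 = 0 carry 1
  3+3+1 = 7
  8+5 = D
  E+2 = 0 carry 1
  6+E+1 = 5 carry 1
  7+F+1 = 7 carry 1
  F+8+1 = 8 carry 1
  0+2+1 = 3

0x38750D70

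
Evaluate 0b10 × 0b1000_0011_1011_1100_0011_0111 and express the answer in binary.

Multiply each base-2 digit by 2, carrying:
  1×2 = 2 → write 0 carry 1
  1×2+1 = 3 → write 1 carry 1
  1×2+1 = 3 → write 1 carry 1
  0×2+1 = 1 → write 1
  1×2 = 2 → write 0 carry 1
  1×2+1 = 3 → write 1 carry 1
  0×2+1 = 1 → write 1
  0×2 = 0 → write 0
  0×2 = 0 → write 0
  0×2 = 0 → write 0
  1×2 = 2 → write 0 carry 1
  1×2+1 = 3 → write 1 carry 1
  1×2+1 = 3 → write 1 carry 1
  1×2+1 = 3 → write 1 carry 1
  0×2+1 = 1 → write 1
  1×2 = 2 → write 0 carry 1
  1×2+1 = 3 → write 1 carry 1
  1×2+1 = 3 → write 1 carry 1
  0×2+1 = 1 → write 1
  0×2 = 0 → write 0
  0×2 = 0 → write 0
  0×2 = 0 → write 0
  0×2 = 0 → write 0
  1×2 = 2 → write 0 carry 1
  remaining carry: 1

0b1000001110111100001101110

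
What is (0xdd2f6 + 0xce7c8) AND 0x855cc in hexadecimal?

Add column by column in base 16, right to left:
  6+8 = e
  f+c = b carry 1
  2+7+1 = a
  d+e = b carry 1
  d+c+1 = a carry 1
  final carry 1
Sum = 0x1ababe; now AND with 0x855cc:
  1&0=0, a&8=8, b&5=1, a&5=0, b&c=8, e&c=c

0x8108c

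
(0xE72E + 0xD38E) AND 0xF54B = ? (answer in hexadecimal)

0xB008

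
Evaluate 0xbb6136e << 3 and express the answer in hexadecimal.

3 bits is not a whole number of base-16 digits; in binary: 1011101101100001001101101110 << 3 = 1011101101100001001101101110000.

0x5db09b70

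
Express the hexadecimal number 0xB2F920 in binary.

0b101100101111100100100000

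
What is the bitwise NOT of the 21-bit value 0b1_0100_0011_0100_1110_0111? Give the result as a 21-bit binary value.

0b010111100101100011000

Invert each bit: 101000011010011100111 → 010111100101100011000.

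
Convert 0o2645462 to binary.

0b10110100101100110010

Each octal digit is 3 bits: 2=010 6=110 4=100 5=101 4=100 6=110 2=010.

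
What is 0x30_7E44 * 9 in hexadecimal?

Multiply each base-16 digit by 9, carrying:
  4×9 = 36 → write 4 carry 2
  4×9+2 = 38 → write 6 carry 2
  E×9+2 = 128 → write 0 carry 8
  7×9+8 = 71 → write 7 carry 4
  0×9+4 = 4 → write 4
  3×9 = 27 → write B carry 1
  remaining carry: 1

0x1B47064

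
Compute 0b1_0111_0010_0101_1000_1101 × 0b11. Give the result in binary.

0b10001010111000010100111

Multiply each base-2 digit by 3, carrying:
  1×3 = 3 → write 1 carry 1
  0×3+1 = 1 → write 1
  1×3 = 3 → write 1 carry 1
  1×3+1 = 4 → write 0 carry 2
  0×3+2 = 2 → write 0 carry 1
  0×3+1 = 1 → write 1
  0×3 = 0 → write 0
  1×3 = 3 → write 1 carry 1
  1×3+1 = 4 → write 0 carry 2
  0×3+2 = 2 → write 0 carry 1
  1×3+1 = 4 → write 0 carry 2
  0×3+2 = 2 → write 0 carry 1
  0×3+1 = 1 → write 1
  1×3 = 3 → write 1 carry 1
  0×3+1 = 1 → write 1
  0×3 = 0 → write 0
  1×3 = 3 → write 1 carry 1
  1×3+1 = 4 → write 0 carry 2
  1×3+2 = 5 → write 1 carry 2
  0×3+2 = 2 → write 0 carry 1
  1×3+1 = 4 → write 0 carry 2
  remaining carry: 10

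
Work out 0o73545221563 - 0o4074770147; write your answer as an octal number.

0o67450231414

Subtract column by column in base 8:
  3-7 → 4 (borrow)
  6-4-1 → 1
  5-1 → 4
  1-0 → 1
  2-7 → 3 (borrow)
  2-7-1 → 2 (borrow)
  5-4-1 → 0
  4-7 → 5 (borrow)
  5-0-1 → 4
  3-4 → 7 (borrow)
  7-0-1 → 6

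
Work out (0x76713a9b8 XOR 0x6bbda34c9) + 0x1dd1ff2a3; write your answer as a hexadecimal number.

0x3b9e99014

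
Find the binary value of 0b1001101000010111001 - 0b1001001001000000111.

0b11111010110010

Subtract column by column in base 2:
  1-1 → 0
  0-1 → 1 (borrow)
  0-1-1 → 0 (borrow)
  1-0-1 → 0
  1-0 → 1
  1-0 → 1
  0-0 → 0
  1-0 → 1
  0-0 → 0
  0-1 → 1 (borrow)
  0-0-1 → 1 (borrow)
  0-0-1 → 1 (borrow)
  1-1-1 → 1 (borrow)
  0-0-1 → 1 (borrow)
  1-0-1 → 0
  1-1 → 0
  0-0 → 0
  0-0 → 0
  1-1 → 0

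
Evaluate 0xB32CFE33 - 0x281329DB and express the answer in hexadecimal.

Subtract column by column in base 16:
  3-B → 8 (borrow)
  3-D-1 → 5 (borrow)
  E-9-1 → 4
  F-2 → D
  C-3 → 9
  2-1 → 1
  3-8 → B (borrow)
  B-2-1 → 8

0x8B19D458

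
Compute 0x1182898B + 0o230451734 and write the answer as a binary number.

0b10011111001001101110101100111

0x1182898B = 0b10001100000101000100110001011 in binary.
0o230451734 = 0b10011000100101001111011100 in binary.
Add column by column in base 2, right to left:
  1+0 = 1
  1+0 = 1
  0+1 = 1
  1+1 = 0 carry 1
  0+1+1 = 0 carry 1
  0+0+1 = 1
  0+1 = 1
  1+1 = 0 carry 1
  1+1+1 = 1 carry 1
  0+1+1 = 0 carry 1
  0+0+1 = 1
  1+0 = 1
  0+1 = 1
  0+0 = 0
  0+1 = 1
  1+0 = 1
  0+0 = 0
  1+1 = 0 carry 1
  0+0+1 = 1
  0+0 = 0
  0+0 = 0
  0+1 = 1
  0+1 = 1
  1+0 = 1
  1+0 = 1
  0+1 = 1
  0+0 = 0
  0+0 = 0
  1+0 = 1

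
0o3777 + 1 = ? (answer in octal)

0o4000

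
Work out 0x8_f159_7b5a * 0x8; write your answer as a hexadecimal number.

Multiply each base-16 digit by 8, carrying:
  a×8 = 80 → write 0 carry 5
  5×8+5 = 45 → write d carry 2
  b×8+2 = 90 → write a carry 5
  7×8+5 = 61 → write d carry 3
  9×8+3 = 75 → write b carry 4
  5×8+4 = 44 → write c carry 2
  1×8+2 = 10 → write a
  f×8 = 120 → write 8 carry 7
  8×8+7 = 71 → write 7 carry 4
  remaining carry: 4

0x478acbdad0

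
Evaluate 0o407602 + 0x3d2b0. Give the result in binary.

0b1011110001000110010

0o407602 = 0b100000111110000010 in binary.
0x3d2b0 = 0b111101001010110000 in binary.
Add column by column in base 2, right to left:
  0+0 = 0
  1+0 = 1
  0+0 = 0
  0+0 = 0
  0+1 = 1
  0+1 = 1
  0+0 = 0
  1+1 = 0 carry 1
  1+0+1 = 0 carry 1
  1+1+1 = 1 carry 1
  1+0+1 = 0 carry 1
  1+0+1 = 0 carry 1
  0+1+1 = 0 carry 1
  0+0+1 = 1
  0+1 = 1
  0+1 = 1
  0+1 = 1
  1+1 = 0 carry 1
  final carry 1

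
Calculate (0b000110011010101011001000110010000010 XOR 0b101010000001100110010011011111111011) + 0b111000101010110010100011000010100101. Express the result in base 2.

First 0b000110011010101011001000110010000010 XOR 0b101010000001100110010011011111111011 = 0b101100011011001101011011101101111001.
Add column by column in base 2, right to left:
  1+1 = 0 carry 1
  0+0+1 = 1
  0+1 = 1
  1+0 = 1
  1+0 = 1
  1+1 = 0 carry 1
  1+0+1 = 0 carry 1
  0+1+1 = 0 carry 1
  1+0+1 = 0 carry 1
  1+0+1 = 0 carry 1
  0+0+1 = 1
  1+0 = 1
  1+1 = 0 carry 1
  1+1+1 = 1 carry 1
  0+0+1 = 1
  1+0 = 1
  1+0 = 1
  0+1 = 1
  1+0 = 1
  0+1 = 1
  1+0 = 1
  1+0 = 1
  0+1 = 1
  0+1 = 1
  1+0 = 1
  1+1 = 0 carry 1
  0+0+1 = 1
  1+1 = 0 carry 1
  1+0+1 = 0 carry 1
  0+1+1 = 0 carry 1
  0+0+1 = 1
  0+0 = 0
  1+0 = 1
  1+1 = 0 carry 1
  0+1+1 = 0 carry 1
  1+1+1 = 1 carry 1
  final carry 1

0b1100101000101111111111110110000011110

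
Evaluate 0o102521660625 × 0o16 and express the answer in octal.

0o1645171653046

Multiply each base-8 digit by 14, carrying:
  5×14 = 70 → write 6 carry 8
  2×14+8 = 36 → write 4 carry 4
  6×14+4 = 88 → write 0 carry 11
  0×14+11 = 11 → write 3 carry 1
  6×14+1 = 85 → write 5 carry 10
  6×14+10 = 94 → write 6 carry 11
  1×14+11 = 25 → write 1 carry 3
  2×14+3 = 31 → write 7 carry 3
  5×14+3 = 73 → write 1 carry 9
  2×14+9 = 37 → write 5 carry 4
  0×14+4 = 4 → write 4
  1×14 = 14 → write 6 carry 1
  remaining carry: 1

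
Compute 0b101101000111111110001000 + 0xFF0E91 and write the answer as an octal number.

0b101101000111111110001000 = 0o55077610 in octal.
0xFF0E91 = 0o77607221 in octal.
Add column by column in base 8, right to left:
  0+1 = 1
  1+2 = 3
  6+2 = 0 carry 1
  7+7+1 = 7 carry 1
  7+0+1 = 0 carry 1
  0+6+1 = 7
  5+7 = 4 carry 1
  5+7+1 = 5 carry 1
  final carry 1

0o154707031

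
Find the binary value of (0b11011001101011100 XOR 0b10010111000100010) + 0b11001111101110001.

First 0b11011001101011100 XOR 0b10010111000100010 = 0b01001110101111110.
Add column by column in base 2, right to left:
  0+1 = 1
  1+0 = 1
  1+0 = 1
  1+0 = 1
  1+1 = 0 carry 1
  1+1+1 = 1 carry 1
  1+1+1 = 1 carry 1
  0+0+1 = 1
  1+1 = 0 carry 1
  0+1+1 = 0 carry 1
  1+1+1 = 1 carry 1
  1+1+1 = 1 carry 1
  1+1+1 = 1 carry 1
  0+0+1 = 1
  0+0 = 0
  1+1 = 0 carry 1
  0+1+1 = 0 carry 1
  final carry 1

0b100011110011101111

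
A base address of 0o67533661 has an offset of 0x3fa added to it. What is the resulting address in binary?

0o67533661 = 0b110111101011011110110001 in binary.
0x3fa = 0b1111111010 in binary.
Add column by column in base 2, right to left:
  1+0 = 1
  0+1 = 1
  0+0 = 0
  0+1 = 1
  1+1 = 0 carry 1
  1+1+1 = 1 carry 1
  0+1+1 = 0 carry 1
  1+1+1 = 1 carry 1
  1+1+1 = 1 carry 1
  1+1+1 = 1 carry 1
  1+0+1 = 0 carry 1
  0+0+1 = 1
  1+0 = 1
  1+0 = 1
  0+0 = 0
  1+0 = 1
  0+0 = 0
  1+0 = 1
  1+0 = 1
  1+0 = 1
  1+0 = 1
  0+0 = 0
  1+0 = 1
  1+0 = 1

0b110111101011101110101011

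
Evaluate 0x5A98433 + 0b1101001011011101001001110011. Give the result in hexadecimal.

0b1101001011011101001001110011 = 0xD2DD273 in hexadecimal.
Add column by column in base 16, right to left:
  3+3 = 6
  3+7 = A
  4+2 = 6
  8+D = 5 carry 1
  9+D+1 = 7 carry 1
  A+2+1 = D
  5+D = 2 carry 1
  final carry 1

0x12D756A6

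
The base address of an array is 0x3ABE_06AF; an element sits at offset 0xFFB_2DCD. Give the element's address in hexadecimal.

Add column by column in base 16, right to left:
  F+D = C carry 1
  A+C+1 = 7 carry 1
  6+D+1 = 4 carry 1
  0+2+1 = 3
  E+B = 9 carry 1
  B+F+1 = B carry 1
  A+F+1 = A carry 1
  3+0+1 = 4

0x4AB9347C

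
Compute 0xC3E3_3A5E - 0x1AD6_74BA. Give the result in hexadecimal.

0xA90CC5A4

Subtract column by column in base 16:
  E-A → 4
  5-B → A (borrow)
  A-4-1 → 5
  3-7 → C (borrow)
  3-6-1 → C (borrow)
  E-D-1 → 0
  3-A → 9 (borrow)
  C-1-1 → A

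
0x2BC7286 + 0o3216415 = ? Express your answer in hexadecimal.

0x2C98F93

0o3216415 = 0xD1D0D in hexadecimal.
Add column by column in base 16, right to left:
  6+D = 3 carry 1
  8+0+1 = 9
  2+D = F
  7+1 = 8
  C+D = 9 carry 1
  B+0+1 = C
  2+0 = 2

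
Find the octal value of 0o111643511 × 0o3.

Multiply each base-8 digit by 3, carrying:
  1×3 = 3 → write 3
  1×3 = 3 → write 3
  5×3 = 15 → write 7 carry 1
  3×3+1 = 10 → write 2 carry 1
  4×3+1 = 13 → write 5 carry 1
  6×3+1 = 19 → write 3 carry 2
  1×3+2 = 5 → write 5
  1×3 = 3 → write 3
  1×3 = 3 → write 3

0o335352733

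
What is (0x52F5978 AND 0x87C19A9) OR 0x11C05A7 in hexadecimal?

0x13C1DAF

0x52F5978 AND 0x87C19A9 = 0x02C1928.
Then OR with 0x11C05A7.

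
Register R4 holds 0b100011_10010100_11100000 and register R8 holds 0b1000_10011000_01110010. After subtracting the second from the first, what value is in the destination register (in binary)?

Subtract column by column in base 2:
  0-0 → 0
  0-1 → 1 (borrow)
  0-0-1 → 1 (borrow)
  0-0-1 → 1 (borrow)
  0-1-1 → 0 (borrow)
  1-1-1 → 1 (borrow)
  1-1-1 → 1 (borrow)
  1-0-1 → 0
  0-0 → 0
  0-0 → 0
  1-0 → 1
  0-1 → 1 (borrow)
  1-1-1 → 1 (borrow)
  0-0-1 → 1 (borrow)
  0-0-1 → 1 (borrow)
  1-1-1 → 1 (borrow)
  1-0-1 → 0
  1-0 → 1
  0-0 → 0
  0-1 → 1 (borrow)
  0-0-1 → 1 (borrow)
  1-0-1 → 0

0b110101111110001101110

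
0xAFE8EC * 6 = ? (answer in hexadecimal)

0x41F7588

Multiply each base-16 digit by 6, carrying:
  C×6 = 72 → write 8 carry 4
  E×6+4 = 88 → write 8 carry 5
  8×6+5 = 53 → write 5 carry 3
  E×6+3 = 87 → write 7 carry 5
  F×6+5 = 95 → write F carry 5
  A×6+5 = 65 → write 1 carry 4
  remaining carry: 4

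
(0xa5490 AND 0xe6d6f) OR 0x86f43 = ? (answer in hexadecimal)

0xa6f43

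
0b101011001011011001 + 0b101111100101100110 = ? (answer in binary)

0b1011010110000111111

Add column by column in base 2, right to left:
  1+0 = 1
  0+1 = 1
  0+1 = 1
  1+0 = 1
  1+0 = 1
  0+1 = 1
  1+1 = 0 carry 1
  1+0+1 = 0 carry 1
  0+1+1 = 0 carry 1
  1+0+1 = 0 carry 1
  0+0+1 = 1
  0+1 = 1
  1+1 = 0 carry 1
  1+1+1 = 1 carry 1
  0+1+1 = 0 carry 1
  1+1+1 = 1 carry 1
  0+0+1 = 1
  1+1 = 0 carry 1
  final carry 1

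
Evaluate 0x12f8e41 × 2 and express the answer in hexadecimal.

0x25f1c82

Multiply each base-16 digit by 2, carrying:
  1×2 = 2 → write 2
  4×2 = 8 → write 8
  e×2 = 28 → write c carry 1
  8×2+1 = 17 → write 1 carry 1
  f×2+1 = 31 → write f carry 1
  2×2+1 = 5 → write 5
  1×2 = 2 → write 2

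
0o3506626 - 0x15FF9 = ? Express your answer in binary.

0b11010010110110011101

0o3506626 = 0b11101000110110010110 in binary.
0x15FF9 = 0b10101111111111001 in binary.
Subtract column by column in base 2:
  0-1 → 1 (borrow)
  1-0-1 → 0
  1-0 → 1
  0-1 → 1 (borrow)
  1-1-1 → 1 (borrow)
  0-1-1 → 0 (borrow)
  0-1-1 → 0 (borrow)
  1-1-1 → 1 (borrow)
  1-1-1 → 1 (borrow)
  0-1-1 → 0 (borrow)
  1-1-1 → 1 (borrow)
  1-1-1 → 1 (borrow)
  0-1-1 → 0 (borrow)
  0-0-1 → 1 (borrow)
  0-1-1 → 0 (borrow)
  1-0-1 → 0
  0-1 → 1 (borrow)
  1-0-1 → 0
  1-0 → 1
  1-0 → 1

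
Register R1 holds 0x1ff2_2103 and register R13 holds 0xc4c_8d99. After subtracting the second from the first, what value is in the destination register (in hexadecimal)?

Subtract column by column in base 16:
  3-9 → a (borrow)
  0-9-1 → 6 (borrow)
  1-d-1 → 3 (borrow)
  2-8-1 → 9 (borrow)
  2-c-1 → 5 (borrow)
  f-4-1 → a
  f-c → 3
  1-0 → 1

0x13a5936a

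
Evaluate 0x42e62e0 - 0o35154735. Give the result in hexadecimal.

0x3b98903

0o35154735 = 0x74d9dd in hexadecimal.
Subtract column by column in base 16:
  0-d → 3 (borrow)
  e-d-1 → 0
  2-9 → 9 (borrow)
  6-d-1 → 8 (borrow)
  e-4-1 → 9
  2-7 → b (borrow)
  4-0-1 → 3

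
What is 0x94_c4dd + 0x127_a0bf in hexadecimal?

Add column by column in base 16, right to left:
  d+f = c carry 1
  d+b+1 = 9 carry 1
  4+0+1 = 5
  c+a = 6 carry 1
  4+7+1 = c
  9+2 = b
  0+1 = 1

0x1bc659c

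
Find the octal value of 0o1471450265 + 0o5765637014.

0o7457307301

Add column by column in base 8, right to left:
  5+4 = 1 carry 1
  6+1+1 = 0 carry 1
  2+0+1 = 3
  0+7 = 7
  5+3 = 0 carry 1
  4+6+1 = 3 carry 1
  1+5+1 = 7
  7+6 = 5 carry 1
  4+7+1 = 4 carry 1
  1+5+1 = 7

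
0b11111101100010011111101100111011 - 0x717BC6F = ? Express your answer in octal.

0b11111101100010011111101100111011 = 0o37542375473 in octal.
0x717BC6F = 0o705736157 in octal.
Subtract column by column in base 8:
  3-7 → 4 (borrow)
  7-5-1 → 1
  4-1 → 3
  5-6 → 7 (borrow)
  7-3-1 → 3
  3-7 → 4 (borrow)
  2-5-1 → 4 (borrow)
  4-0-1 → 3
  5-7 → 6 (borrow)
  7-0-1 → 6
  3-0 → 3

0o36634437314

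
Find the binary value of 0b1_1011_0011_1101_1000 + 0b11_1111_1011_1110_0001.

0b1011010111110111001

Add column by column in base 2, right to left:
  0+1 = 1
  0+0 = 0
  0+0 = 0
  1+0 = 1
  1+0 = 1
  0+1 = 1
  1+1 = 0 carry 1
  1+1+1 = 1 carry 1
  1+1+1 = 1 carry 1
  1+1+1 = 1 carry 1
  0+0+1 = 1
  0+1 = 1
  1+1 = 0 carry 1
  1+1+1 = 1 carry 1
  0+1+1 = 0 carry 1
  1+1+1 = 1 carry 1
  1+1+1 = 1 carry 1
  0+1+1 = 0 carry 1
  final carry 1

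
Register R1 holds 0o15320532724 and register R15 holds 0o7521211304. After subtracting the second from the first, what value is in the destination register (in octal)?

0o5577321420

Subtract column by column in base 8:
  4-4 → 0
  2-0 → 2
  7-3 → 4
  2-1 → 1
  3-1 → 2
  5-2 → 3
  0-1 → 7 (borrow)
  2-2-1 → 7 (borrow)
  3-5-1 → 5 (borrow)
  5-7-1 → 5 (borrow)
  1-0-1 → 0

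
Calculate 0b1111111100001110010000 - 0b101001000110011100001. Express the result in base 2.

0b1010110011011010101111

Subtract column by column in base 2:
  0-1 → 1 (borrow)
  0-0-1 → 1 (borrow)
  0-0-1 → 1 (borrow)
  0-0-1 → 1 (borrow)
  1-0-1 → 0
  0-1 → 1 (borrow)
  0-1-1 → 0 (borrow)
  1-1-1 → 1 (borrow)
  1-0-1 → 0
  1-0 → 1
  0-1 → 1 (borrow)
  0-1-1 → 0 (borrow)
  0-0-1 → 1 (borrow)
  0-0-1 → 1 (borrow)
  1-0-1 → 0
  1-1 → 0
  1-0 → 1
  1-0 → 1
  1-1 → 0
  1-0 → 1
  1-1 → 0
  1-0 → 1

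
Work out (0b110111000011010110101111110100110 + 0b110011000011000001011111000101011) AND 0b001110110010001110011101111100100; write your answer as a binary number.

Add column by column in base 2, right to left:
  0+1 = 1
  1+1 = 0 carry 1
  1+0+1 = 0 carry 1
  0+1+1 = 0 carry 1
  0+0+1 = 1
  1+1 = 0 carry 1
  0+0+1 = 1
  1+0 = 1
  1+0 = 1
  1+1 = 0 carry 1
  1+1+1 = 1 carry 1
  1+1+1 = 1 carry 1
  1+1+1 = 1 carry 1
  0+1+1 = 0 carry 1
  1+0+1 = 0 carry 1
  0+1+1 = 0 carry 1
  1+0+1 = 0 carry 1
  1+0+1 = 0 carry 1
  0+0+1 = 1
  1+0 = 1
  0+0 = 0
  1+1 = 0 carry 1
  1+1+1 = 1 carry 1
  0+0+1 = 1
  0+0 = 0
  0+0 = 0
  0+0 = 0
  1+1 = 0 carry 1
  1+1+1 = 1 carry 1
  1+0+1 = 0 carry 1
  0+0+1 = 1
  1+1 = 0 carry 1
  1+1+1 = 1 carry 1
  final carry 1
Sum = 0b1101010000110011000001110111010001; now AND with 0b001110110010001110011101111100100:
  1101010000110011000001110111010001
& 0001110110010001110011101111100100
= 0001010000010001000001100111000000

0b1010000010001000001100111000000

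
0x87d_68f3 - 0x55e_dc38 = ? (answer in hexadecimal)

Subtract column by column in base 16:
  3-8 → b (borrow)
  f-3-1 → b
  8-c → c (borrow)
  6-d-1 → 8 (borrow)
  d-e-1 → e (borrow)
  7-5-1 → 1
  8-5 → 3

0x31e8cbb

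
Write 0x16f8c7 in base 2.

0b101101111100011000111

Expand each hex digit to 4 bits: 1=0001 6=0110 f=1111 8=1000 c=1100 7=0111.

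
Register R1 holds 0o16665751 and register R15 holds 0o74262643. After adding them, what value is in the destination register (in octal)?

Add column by column in base 8, right to left:
  1+3 = 4
  5+4 = 1 carry 1
  7+6+1 = 6 carry 1
  5+2+1 = 0 carry 1
  6+6+1 = 5 carry 1
  6+2+1 = 1 carry 1
  6+4+1 = 3 carry 1
  1+7+1 = 1 carry 1
  final carry 1

0o113150614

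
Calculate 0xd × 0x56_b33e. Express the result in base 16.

Multiply each base-16 digit by 13, carrying:
  e×13 = 182 → write 6 carry 11
  3×13+11 = 50 → write 2 carry 3
  3×13+3 = 42 → write a carry 2
  b×13+2 = 145 → write 1 carry 9
  6×13+9 = 87 → write 7 carry 5
  5×13+5 = 70 → write 6 carry 4
  remaining carry: 4

0x4671a26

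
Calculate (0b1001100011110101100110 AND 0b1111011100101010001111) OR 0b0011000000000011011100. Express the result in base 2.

0b1001100011110101100110 AND 0b1111011100101010001111 = 0b1001000000100000000110.
Then OR with 0b0011000000000011011100.

0b1011000000100011011110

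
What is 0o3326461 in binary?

Each octal digit is 3 bits: 3=011 3=011 2=010 6=110 4=100 6=110 1=001.

0b11011010110100110001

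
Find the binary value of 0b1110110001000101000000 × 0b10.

Multiply each base-2 digit by 2, carrying:
  0×2 = 0 → write 0
  0×2 = 0 → write 0
  0×2 = 0 → write 0
  0×2 = 0 → write 0
  0×2 = 0 → write 0
  0×2 = 0 → write 0
  1×2 = 2 → write 0 carry 1
  0×2+1 = 1 → write 1
  1×2 = 2 → write 0 carry 1
  0×2+1 = 1 → write 1
  0×2 = 0 → write 0
  0×2 = 0 → write 0
  1×2 = 2 → write 0 carry 1
  0×2+1 = 1 → write 1
  0×2 = 0 → write 0
  0×2 = 0 → write 0
  1×2 = 2 → write 0 carry 1
  1×2+1 = 3 → write 1 carry 1
  0×2+1 = 1 → write 1
  1×2 = 2 → write 0 carry 1
  1×2+1 = 3 → write 1 carry 1
  1×2+1 = 3 → write 1 carry 1
  remaining carry: 1

0b11101100010001010000000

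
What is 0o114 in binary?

0b1001100

Each octal digit is 3 bits: 1=001 1=001 4=100.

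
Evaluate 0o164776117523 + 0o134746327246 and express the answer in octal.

0o321744446771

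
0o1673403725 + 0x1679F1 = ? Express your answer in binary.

0o1673403725 = 0b1110111011100000011111010101 in binary.
0x1679F1 = 0b101100111100111110001 in binary.
Add column by column in base 2, right to left:
  1+1 = 0 carry 1
  0+0+1 = 1
  1+0 = 1
  0+0 = 0
  1+1 = 0 carry 1
  0+1+1 = 0 carry 1
  1+1+1 = 1 carry 1
  1+1+1 = 1 carry 1
  1+1+1 = 1 carry 1
  1+0+1 = 0 carry 1
  1+0+1 = 0 carry 1
  0+1+1 = 0 carry 1
  0+1+1 = 0 carry 1
  0+1+1 = 0 carry 1
  0+1+1 = 0 carry 1
  0+0+1 = 1
  0+0 = 0
  1+1 = 0 carry 1
  1+1+1 = 1 carry 1
  1+0+1 = 0 carry 1
  0+1+1 = 0 carry 1
  1+0+1 = 0 carry 1
  1+0+1 = 0 carry 1
  1+0+1 = 0 carry 1
  0+0+1 = 1
  1+0 = 1
  1+0 = 1
  1+0 = 1

0b1111000001001000000111000110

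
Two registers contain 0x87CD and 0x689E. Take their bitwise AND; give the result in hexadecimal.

0x008C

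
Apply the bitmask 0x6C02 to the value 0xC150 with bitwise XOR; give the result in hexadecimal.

XOR each hex digit independently (no carries):
  C^6=A, 1^C=D, 5^0=5, 0^2=2

0xAD52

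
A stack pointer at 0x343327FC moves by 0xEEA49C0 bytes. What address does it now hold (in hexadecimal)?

Add column by column in base 16, right to left:
  C+0 = C
  F+C = B carry 1
  7+9+1 = 1 carry 1
  2+4+1 = 7
  3+A = D
  3+E = 1 carry 1
  4+E+1 = 3 carry 1
  3+0+1 = 4

0x431D71BC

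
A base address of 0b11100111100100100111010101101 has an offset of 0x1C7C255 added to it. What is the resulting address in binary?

0b11110101110100001000100000010

0x1C7C255 = 0b1110001111100001001010101 in binary.
Add column by column in base 2, right to left:
  1+1 = 0 carry 1
  0+0+1 = 1
  1+1 = 0 carry 1
  1+0+1 = 0 carry 1
  0+1+1 = 0 carry 1
  1+0+1 = 0 carry 1
  0+1+1 = 0 carry 1
  1+0+1 = 0 carry 1
  0+0+1 = 1
  1+1 = 0 carry 1
  1+0+1 = 0 carry 1
  1+0+1 = 0 carry 1
  0+0+1 = 1
  0+0 = 0
  1+1 = 0 carry 1
  0+1+1 = 0 carry 1
  0+1+1 = 0 carry 1
  1+1+1 = 1 carry 1
  0+1+1 = 0 carry 1
  0+0+1 = 1
  1+0 = 1
  1+0 = 1
  1+1 = 0 carry 1
  1+1+1 = 1 carry 1
  0+1+1 = 0 carry 1
  0+0+1 = 1
  1+0 = 1
  1+0 = 1
  1+0 = 1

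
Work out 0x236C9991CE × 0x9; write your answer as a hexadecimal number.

0x13ED166203E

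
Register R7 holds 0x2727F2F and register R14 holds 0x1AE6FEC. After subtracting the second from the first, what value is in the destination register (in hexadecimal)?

Subtract column by column in base 16:
  F-C → 3
  2-E → 4 (borrow)
  F-F-1 → F (borrow)
  7-6-1 → 0
  2-E → 4 (borrow)
  7-A-1 → C (borrow)
  2-1-1 → 0

0xC40F43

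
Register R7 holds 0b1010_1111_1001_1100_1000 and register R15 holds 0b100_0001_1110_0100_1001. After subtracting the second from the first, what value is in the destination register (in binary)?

Subtract column by column in base 2:
  0-1 → 1 (borrow)
  0-0-1 → 1 (borrow)
  0-0-1 → 1 (borrow)
  1-1-1 → 1 (borrow)
  0-0-1 → 1 (borrow)
  0-0-1 → 1 (borrow)
  1-1-1 → 1 (borrow)
  1-0-1 → 0
  1-0 → 1
  0-1 → 1 (borrow)
  0-1-1 → 0 (borrow)
  1-1-1 → 1 (borrow)
  1-1-1 → 1 (borrow)
  1-0-1 → 0
  1-0 → 1
  1-0 → 1
  0-0 → 0
  1-0 → 1
  0-1 → 1 (borrow)
  1-0-1 → 0

0b1101101101101111111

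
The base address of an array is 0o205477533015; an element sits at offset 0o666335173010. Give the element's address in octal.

0o1074034726025

Add column by column in base 8, right to left:
  5+0 = 5
  1+1 = 2
  0+0 = 0
  3+3 = 6
  3+7 = 2 carry 1
  5+1+1 = 7
  7+5 = 4 carry 1
  7+3+1 = 3 carry 1
  4+3+1 = 0 carry 1
  5+6+1 = 4 carry 1
  0+6+1 = 7
  2+6 = 0 carry 1
  final carry 1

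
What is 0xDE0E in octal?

0o157016

Expand each hex digit to 4 bits: D=1101 E=1110 0=0000 E=1110.
Group the bits in threes: 001 101 111 000 001 110 → 157016.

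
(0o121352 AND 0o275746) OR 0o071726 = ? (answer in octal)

0o121352 AND 0o275746 = 0o021342.
Then OR with 0o071726.

0o71766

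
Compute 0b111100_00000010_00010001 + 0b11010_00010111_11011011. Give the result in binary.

0b10101100001100111101100

Add column by column in base 2, right to left:
  1+1 = 0 carry 1
  0+1+1 = 0 carry 1
  0+0+1 = 1
  0+1 = 1
  1+1 = 0 carry 1
  0+0+1 = 1
  0+1 = 1
  0+1 = 1
  0+1 = 1
  1+1 = 0 carry 1
  0+1+1 = 0 carry 1
  0+0+1 = 1
  0+1 = 1
  0+0 = 0
  0+0 = 0
  0+0 = 0
  0+0 = 0
  0+1 = 1
  1+0 = 1
  1+1 = 0 carry 1
  1+1+1 = 1 carry 1
  1+0+1 = 0 carry 1
  final carry 1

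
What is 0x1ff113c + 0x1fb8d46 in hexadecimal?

Add column by column in base 16, right to left:
  c+6 = 2 carry 1
  3+4+1 = 8
  1+d = e
  1+8 = 9
  f+b = a carry 1
  f+f+1 = f carry 1
  1+1+1 = 3

0x3fa9e82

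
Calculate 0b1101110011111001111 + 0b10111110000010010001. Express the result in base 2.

Add column by column in base 2, right to left:
  1+1 = 0 carry 1
  1+0+1 = 0 carry 1
  1+0+1 = 0 carry 1
  1+0+1 = 0 carry 1
  0+1+1 = 0 carry 1
  0+0+1 = 1
  1+0 = 1
  1+1 = 0 carry 1
  1+0+1 = 0 carry 1
  1+0+1 = 0 carry 1
  1+0+1 = 0 carry 1
  0+0+1 = 1
  0+0 = 0
  1+1 = 0 carry 1
  1+1+1 = 1 carry 1
  1+1+1 = 1 carry 1
  0+1+1 = 0 carry 1
  1+1+1 = 1 carry 1
  1+0+1 = 0 carry 1
  0+1+1 = 0 carry 1
  final carry 1

0b100101100100001100000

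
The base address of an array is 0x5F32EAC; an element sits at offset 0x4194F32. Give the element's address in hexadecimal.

0xA0C7DDE

Add column by column in base 16, right to left:
  C+2 = E
  A+3 = D
  E+F = D carry 1
  2+4+1 = 7
  3+9 = C
  F+1 = 0 carry 1
  5+4+1 = A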